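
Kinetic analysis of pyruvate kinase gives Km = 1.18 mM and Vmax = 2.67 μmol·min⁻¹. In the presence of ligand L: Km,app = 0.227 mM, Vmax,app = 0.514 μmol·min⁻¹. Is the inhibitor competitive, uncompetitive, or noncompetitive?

Both Km and Vmax decrease by the same factor (~5.19-fold) — characteristic of uncompetitive inhibition.

uncompetitive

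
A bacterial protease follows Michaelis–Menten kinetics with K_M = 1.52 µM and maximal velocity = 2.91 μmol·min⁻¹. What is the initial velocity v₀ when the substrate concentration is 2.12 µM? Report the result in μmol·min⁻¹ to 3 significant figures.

1.69 μmol·min⁻¹

v = Vmax·[S]/(Km + [S]) = 2.91 × 2.12 / (1.52 + 2.12)
  = 6.169 / 3.640 = 1.69 μmol·min⁻¹.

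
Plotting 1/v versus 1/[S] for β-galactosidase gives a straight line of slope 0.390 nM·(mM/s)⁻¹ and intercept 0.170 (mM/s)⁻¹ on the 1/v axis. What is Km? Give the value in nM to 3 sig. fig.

2.29 nM

y-intercept = 1/Vmax ⇒ Vmax = 5.88 mM/s; slope = Km/Vmax ⇒ Km = slope × Vmax.
Km = 0.390 × 5.88 = 2.29 nM.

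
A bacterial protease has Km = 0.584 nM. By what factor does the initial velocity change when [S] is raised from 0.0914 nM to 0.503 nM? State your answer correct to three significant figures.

Since Vmax cancels, v₂/v₁ = [S]₂(Km+[S]₁) / [S]₁(Km+[S]₂).
= 0.503×(0.584+0.0914) / (0.0914×(0.584+0.503)) = 0.3397/0.09935 = 3.42.

3.42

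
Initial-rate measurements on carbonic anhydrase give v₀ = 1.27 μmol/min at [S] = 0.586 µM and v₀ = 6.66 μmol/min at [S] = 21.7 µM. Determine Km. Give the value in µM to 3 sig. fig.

2.90 µM

From v = Vmax[S]/(Km+[S]), each point gives Vmax = v(Km+[S])/[S].
Equating: 1.27(Km+0.586)/0.586 = 6.66(Km+21.7)/21.7.
2.167·Km + 1.27 = 0.3069·Km + 6.66, so (2.167 − 0.3069)·Km = 6.66 − 1.27.
Km = 5.390/1.860 = 2.90 µM; then Vmax = 1.27(2.90+0.586)/0.586 = 7.55 μmol/min.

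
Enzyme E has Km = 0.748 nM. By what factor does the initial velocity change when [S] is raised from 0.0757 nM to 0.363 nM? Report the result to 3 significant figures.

The fractional saturations are [S]/(Km+[S]) = 0.0757/0.8237 = 0.09190 and 0.363/1.111 = 0.3267.
v₂/v₁ is just their ratio: 0.3267/0.09190 = 3.56.

3.56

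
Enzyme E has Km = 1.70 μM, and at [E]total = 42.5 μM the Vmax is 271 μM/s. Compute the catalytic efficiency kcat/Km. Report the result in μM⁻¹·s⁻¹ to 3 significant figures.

3.75 μM⁻¹·s⁻¹

kcat = Vmax/[E]total = 271/42.5 = 6.38 s⁻¹.
kcat/Km = 6.38/1.70 = 3.75 μM⁻¹·s⁻¹.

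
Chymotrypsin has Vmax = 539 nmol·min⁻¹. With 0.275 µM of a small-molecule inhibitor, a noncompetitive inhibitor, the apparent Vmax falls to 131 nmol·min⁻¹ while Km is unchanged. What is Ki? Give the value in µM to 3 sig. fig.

0.0883 µM

Noncompetitive: Vmax,app = Vmax/α with α = 1 + [I]/Ki.
α = Vmax/Vmax,app = 539/131 = 4.115.
Ki = [I]/(α − 1) = 0.275/3.115 = 0.0883 µM.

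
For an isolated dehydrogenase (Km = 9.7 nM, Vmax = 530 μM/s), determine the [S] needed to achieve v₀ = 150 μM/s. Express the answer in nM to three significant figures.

The required fractional saturation is v/Vmax = 150/530 = 0.2830.
Then [S]/(Km+[S]) = 0.2830 ⇒ [S] = 9.7 × 0.2830/(1 − 0.2830) = 3.83 nM.

3.83 nM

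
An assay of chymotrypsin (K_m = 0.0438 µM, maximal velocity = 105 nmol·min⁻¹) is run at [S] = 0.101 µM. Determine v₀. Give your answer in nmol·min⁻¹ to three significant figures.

[S]/(Km+[S]) = 0.101/0.1448 = 0.6975, the fractional saturation.
v = 0.6975 × Vmax = 0.6975 × 105 = 73.2 nmol·min⁻¹.

73.2 nmol·min⁻¹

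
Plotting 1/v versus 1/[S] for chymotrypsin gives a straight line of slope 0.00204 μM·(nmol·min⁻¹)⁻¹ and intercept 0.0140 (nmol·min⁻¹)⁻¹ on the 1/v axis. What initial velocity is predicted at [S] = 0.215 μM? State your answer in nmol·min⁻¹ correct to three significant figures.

42.6 nmol·min⁻¹

The y-intercept is 1/Vmax, so Vmax = 1/0.0140 = 71.4 nmol·min⁻¹.
The slope is Km/Vmax, so Km = 0.00204 × 71.4 = 0.146 μM.
Then v = 71.4 × 0.215/(0.146 + 0.215) = 42.6 nmol·min⁻¹.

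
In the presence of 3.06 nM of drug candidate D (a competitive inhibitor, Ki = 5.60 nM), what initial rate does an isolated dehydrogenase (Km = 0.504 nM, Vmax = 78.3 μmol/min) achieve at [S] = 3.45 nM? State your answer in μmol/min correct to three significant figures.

63.9 μmol/min

α = 1 + [I]/Ki = 1 + 3.06/5.60 = 1.546.
For a competitive inhibitor, Vmax is unchanged and the apparent Km becomes α·Km: Km,app = 0.779 nM, Vmax,app = 78.3 μmol/min.
v = Vmax,app·[S]/(Km,app + [S]) = 78.3 × 3.45/(0.779 + 3.45) = 63.9 μmol/min.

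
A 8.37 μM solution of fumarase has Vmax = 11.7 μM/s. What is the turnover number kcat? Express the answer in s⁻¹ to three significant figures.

kcat = Vmax/[E]total = 11.7 μM/s / 8.37 μM = 1.40 s⁻¹.

1.40 s⁻¹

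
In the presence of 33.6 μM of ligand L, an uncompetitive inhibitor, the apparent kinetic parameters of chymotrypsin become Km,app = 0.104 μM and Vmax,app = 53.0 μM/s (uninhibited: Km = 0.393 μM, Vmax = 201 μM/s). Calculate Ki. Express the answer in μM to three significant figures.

Uncompetitive: Vmax,app = Vmax/α (and Km,app = Km/α) with α = 1 + [I]/Ki.
α = Vmax/Vmax,app = 201/53.0 = 3.792.
Since α = 1 + [I]/Ki, [I]/Ki = 3.792 − 1 = 2.792 and Ki = 33.6/2.792 = 12.0 μM.

12.0 μM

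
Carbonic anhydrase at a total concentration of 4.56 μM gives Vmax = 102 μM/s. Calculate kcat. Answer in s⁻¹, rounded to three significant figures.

22.4 s⁻¹

kcat = Vmax/[E]total = 102 μM/s / 4.56 μM = 22.4 s⁻¹.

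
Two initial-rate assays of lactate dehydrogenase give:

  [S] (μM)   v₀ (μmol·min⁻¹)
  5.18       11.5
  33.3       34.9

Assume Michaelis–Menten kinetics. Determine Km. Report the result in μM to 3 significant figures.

20.0 μM

In reciprocal form, 1/v = (Km/Vmax)·(1/[S]) + 1/Vmax. The two points give (1/[S], 1/v) = (0.1931, 0.08696) and (0.03003, 0.02865).
Slope = (0.08696 − 0.02865)/(0.1931 − 0.03003) = 0.3576; intercept = 0.08696 − 0.3576×0.1931 = 0.01791.
Vmax = 1/intercept = 55.8 μmol·min⁻¹; Km = slope × Vmax = 0.3576 × 55.8 = 20.0 μM.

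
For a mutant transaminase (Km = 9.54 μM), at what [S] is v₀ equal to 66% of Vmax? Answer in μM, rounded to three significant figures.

v/Vmax = [S]/(Km+[S]) = 0.66, so [S] = Km·0.66/(1 − 0.66) = 9.54 × 1.941.
[S] = 18.5 μM.

18.5 μM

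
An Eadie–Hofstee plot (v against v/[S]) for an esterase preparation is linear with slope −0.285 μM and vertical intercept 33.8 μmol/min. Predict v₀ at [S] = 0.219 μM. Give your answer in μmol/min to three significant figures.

14.7 μmol/min

In the Eadie–Hofstee form v = Vmax − Km·(v/[S]), the slope is −Km and the intercept is Vmax, so Km = 0.285 μM and Vmax = 33.8 μmol/min.
v = 33.8 × 0.219/(0.285 + 0.219) = 14.7 μmol/min.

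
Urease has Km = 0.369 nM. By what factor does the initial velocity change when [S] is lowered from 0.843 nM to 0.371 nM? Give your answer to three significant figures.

Since Vmax cancels, v₂/v₁ = [S]₂(Km+[S]₁) / [S]₁(Km+[S]₂).
= 0.371×(0.369+0.843) / (0.843×(0.369+0.371)) = 0.4497/0.6238 = 0.721.

0.721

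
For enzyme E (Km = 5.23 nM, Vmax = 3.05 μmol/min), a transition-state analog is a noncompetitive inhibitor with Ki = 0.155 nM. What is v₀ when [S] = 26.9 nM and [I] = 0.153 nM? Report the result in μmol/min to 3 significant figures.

With α = 1 + [I]/Ki = 1 + 0.153/0.155 = 1.987, the noncompetitive rate law is v = (Vmax/α)·[S] / (Km + [S]).
v = (3.05/1.987)×26.9 / (5.23 + 26.9) = 41.29/32.13 = 1.29 μmol/min.

1.29 μmol/min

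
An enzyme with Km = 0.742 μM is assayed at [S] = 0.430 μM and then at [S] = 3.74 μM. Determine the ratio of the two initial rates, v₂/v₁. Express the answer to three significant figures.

2.27

The fractional saturations are [S]/(Km+[S]) = 0.430/1.172 = 0.3669 and 3.74/4.482 = 0.8344.
v₂/v₁ is just their ratio: 0.8344/0.3669 = 2.27.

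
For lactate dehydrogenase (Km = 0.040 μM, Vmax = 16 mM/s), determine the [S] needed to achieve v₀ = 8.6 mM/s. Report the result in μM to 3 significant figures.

Rearranging v = Vmax[S]/(Km+[S]) gives [S] = Km·v/(Vmax − v).
[S] = 0.040 × 8.6 / (16 − 8.6) = 0.3440/7.400 = 0.0465 μM.

0.0465 μM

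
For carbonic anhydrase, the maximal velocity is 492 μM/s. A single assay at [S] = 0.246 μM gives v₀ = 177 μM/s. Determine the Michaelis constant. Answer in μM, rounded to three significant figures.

0.438 μM

From v = Vmax[S]/(Km+[S]), Km = [S](Vmax − v)/v.
Km = 0.246 × (492 − 177) / 177 = 77.49/177 = 0.438 μM.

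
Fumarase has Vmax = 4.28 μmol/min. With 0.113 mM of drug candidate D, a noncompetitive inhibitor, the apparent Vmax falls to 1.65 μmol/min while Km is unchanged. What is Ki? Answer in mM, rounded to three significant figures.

Noncompetitive: Vmax,app = Vmax/α with α = 1 + [I]/Ki.
α = Vmax/Vmax,app = 4.28/1.65 = 2.594.
Ki = [I]/(α − 1) = 0.113/1.594 = 0.0709 mM.

0.0709 mM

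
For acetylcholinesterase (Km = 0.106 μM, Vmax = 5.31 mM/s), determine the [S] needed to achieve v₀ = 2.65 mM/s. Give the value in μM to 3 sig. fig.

Rearranging v = Vmax[S]/(Km+[S]) gives [S] = Km·v/(Vmax − v).
[S] = 0.106 × 2.65 / (5.31 − 2.65) = 0.2809/2.660 = 0.106 μM.

0.106 μM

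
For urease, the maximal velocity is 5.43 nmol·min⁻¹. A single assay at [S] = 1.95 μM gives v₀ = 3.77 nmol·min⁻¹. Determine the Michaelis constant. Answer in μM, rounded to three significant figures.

v/Vmax = 3.77/5.43 = 0.6943 = [S]/(Km+[S]).
So Km + [S] = [S]/0.6943 = 2.809 μM, giving Km = 2.809 − 1.95 = 0.859 μM.

0.859 μM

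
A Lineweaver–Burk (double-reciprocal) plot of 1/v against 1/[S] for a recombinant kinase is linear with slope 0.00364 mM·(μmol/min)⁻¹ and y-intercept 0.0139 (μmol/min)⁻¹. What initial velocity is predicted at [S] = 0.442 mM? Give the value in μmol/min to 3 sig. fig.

45.2 μmol/min

The y-intercept is 1/Vmax, so Vmax = 1/0.0139 = 71.9 μmol/min.
The slope is Km/Vmax, so Km = 0.00364 × 71.9 = 0.262 mM.
Then v = 71.9 × 0.442/(0.262 + 0.442) = 45.2 μmol/min.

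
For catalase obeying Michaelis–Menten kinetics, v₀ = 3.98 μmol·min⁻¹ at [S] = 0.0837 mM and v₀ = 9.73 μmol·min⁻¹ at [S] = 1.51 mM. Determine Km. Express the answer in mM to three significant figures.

In reciprocal form, 1/v = (Km/Vmax)·(1/[S]) + 1/Vmax. The two points give (1/[S], 1/v) = (11.95, 0.2513) and (0.6623, 0.1028).
Slope = (0.2513 − 0.1028)/(11.95 − 0.6623) = 0.01316; intercept = 0.2513 − 0.01316×11.95 = 0.09406.
Vmax = 1/intercept = 10.6 μmol·min⁻¹; Km = slope × Vmax = 0.01316 × 10.6 = 0.140 mM.

0.140 mM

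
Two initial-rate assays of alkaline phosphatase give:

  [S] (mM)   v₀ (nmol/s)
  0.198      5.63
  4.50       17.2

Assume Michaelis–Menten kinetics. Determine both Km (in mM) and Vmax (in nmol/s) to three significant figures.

Km = 0.470 mM; Vmax = 19.0 nmol/s

In reciprocal form, 1/v = (Km/Vmax)·(1/[S]) + 1/Vmax. The two points give (1/[S], 1/v) = (5.051, 0.1776) and (0.2222, 0.05814).
Slope = (0.1776 − 0.05814)/(5.051 − 0.2222) = 0.02475; intercept = 0.1776 − 0.02475×5.051 = 0.05264.
Vmax = 1/intercept = 19.0 nmol/s; Km = slope × Vmax = 0.02475 × 19.0 = 0.470 mM.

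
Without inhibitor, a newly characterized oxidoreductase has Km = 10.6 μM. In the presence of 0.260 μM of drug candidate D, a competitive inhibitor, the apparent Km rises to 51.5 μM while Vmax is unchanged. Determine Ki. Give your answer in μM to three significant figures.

Competitive: Km,app = α·Km with α = 1 + [I]/Ki.
α = Km,app/Km = 51.5/10.6 = 4.858.
Since α = 1 + [I]/Ki, [I]/Ki = 4.858 − 1 = 3.858 and Ki = 0.260/3.858 = 0.0674 μM.

0.0674 μM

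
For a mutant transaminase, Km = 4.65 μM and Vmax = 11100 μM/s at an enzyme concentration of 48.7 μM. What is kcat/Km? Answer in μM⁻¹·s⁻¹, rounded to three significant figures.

kcat = Vmax/[E]total = 11100/48.7 = 228 s⁻¹.
kcat/Km = 228/4.65 = 49.0 μM⁻¹·s⁻¹.

49.0 μM⁻¹·s⁻¹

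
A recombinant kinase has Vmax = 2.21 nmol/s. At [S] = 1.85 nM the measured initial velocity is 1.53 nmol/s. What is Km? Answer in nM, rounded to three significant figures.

0.822 nM

From v = Vmax[S]/(Km+[S]), Km = [S](Vmax − v)/v.
Km = 1.85 × (2.21 − 1.53) / 1.53 = 1.258/1.53 = 0.822 nM.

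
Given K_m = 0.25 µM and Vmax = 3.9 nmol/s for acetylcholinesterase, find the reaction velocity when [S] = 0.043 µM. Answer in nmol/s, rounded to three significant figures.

v = Vmax·[S]/(Km + [S]) = 3.9 × 0.043 / (0.25 + 0.043)
  = 0.1677 / 0.2930 = 0.572 nmol/s.

0.572 nmol/s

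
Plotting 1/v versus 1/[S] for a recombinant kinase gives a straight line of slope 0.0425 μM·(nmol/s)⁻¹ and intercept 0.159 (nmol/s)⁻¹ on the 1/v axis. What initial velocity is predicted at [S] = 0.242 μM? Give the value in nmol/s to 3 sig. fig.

The y-intercept is 1/Vmax, so Vmax = 1/0.159 = 6.29 nmol/s.
The slope is Km/Vmax, so Km = 0.0425 × 6.29 = 0.267 μM.
Then v = 6.29 × 0.242/(0.267 + 0.242) = 2.99 nmol/s.

2.99 nmol/s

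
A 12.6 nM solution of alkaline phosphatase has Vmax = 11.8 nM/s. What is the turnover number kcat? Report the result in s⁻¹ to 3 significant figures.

kcat = Vmax/[E]total = 11.8 nM/s / 12.6 nM = 0.937 s⁻¹.

0.937 s⁻¹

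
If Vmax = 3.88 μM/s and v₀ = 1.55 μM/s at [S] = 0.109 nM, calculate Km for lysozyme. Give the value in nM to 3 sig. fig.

0.164 nM

From v = Vmax[S]/(Km+[S]), Km = [S](Vmax − v)/v.
Km = 0.109 × (3.88 − 1.55) / 1.55 = 0.2540/1.55 = 0.164 nM.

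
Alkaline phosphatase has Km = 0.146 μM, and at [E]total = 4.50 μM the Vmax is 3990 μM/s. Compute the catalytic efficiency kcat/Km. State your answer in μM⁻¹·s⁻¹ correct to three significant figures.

kcat = Vmax/[E]total = 3990/4.50 = 887 s⁻¹.
kcat/Km = 887/0.146 = 6070 μM⁻¹·s⁻¹.

6070 μM⁻¹·s⁻¹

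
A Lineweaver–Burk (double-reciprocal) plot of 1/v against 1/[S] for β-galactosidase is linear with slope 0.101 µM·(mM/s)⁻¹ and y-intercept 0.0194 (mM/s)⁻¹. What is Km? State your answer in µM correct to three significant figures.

5.21 µM

y-intercept = 1/Vmax ⇒ Vmax = 51.5 mM/s; slope = Km/Vmax ⇒ Km = slope × Vmax.
Km = 0.101 × 51.5 = 5.21 µM.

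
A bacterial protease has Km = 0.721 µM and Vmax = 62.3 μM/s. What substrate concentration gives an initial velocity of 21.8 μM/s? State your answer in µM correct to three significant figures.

Rearranging v = Vmax[S]/(Km+[S]) gives [S] = Km·v/(Vmax − v).
[S] = 0.721 × 21.8 / (62.3 − 21.8) = 15.72/40.50 = 0.388 µM.

0.388 µM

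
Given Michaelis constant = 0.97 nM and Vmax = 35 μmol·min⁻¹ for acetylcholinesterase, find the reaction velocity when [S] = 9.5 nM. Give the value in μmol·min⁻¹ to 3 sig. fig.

31.8 μmol·min⁻¹

[S]/(Km+[S]) = 9.5/10.47 = 0.9074, the fractional saturation.
v = 0.9074 × Vmax = 0.9074 × 35 = 31.8 μmol·min⁻¹.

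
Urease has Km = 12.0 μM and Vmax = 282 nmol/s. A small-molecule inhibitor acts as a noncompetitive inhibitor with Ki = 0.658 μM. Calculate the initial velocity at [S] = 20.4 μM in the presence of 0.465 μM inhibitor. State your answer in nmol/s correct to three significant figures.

α = 1 + [I]/Ki = 1 + 0.465/0.658 = 1.707.
For a noncompetitive inhibitor, Vmax is reduced to Vmax/α while Km is unchanged: Km,app = 12.0 μM, Vmax,app = 165 nmol/s.
v = Vmax,app·[S]/(Km,app + [S]) = 165 × 20.4/(12.0 + 20.4) = 104 nmol/s.

104 nmol/s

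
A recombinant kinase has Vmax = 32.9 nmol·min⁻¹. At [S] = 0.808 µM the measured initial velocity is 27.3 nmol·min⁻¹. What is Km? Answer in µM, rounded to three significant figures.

0.166 µM

v/Vmax = 27.3/32.9 = 0.8298 = [S]/(Km+[S]).
So Km + [S] = [S]/0.8298 = 0.9737 µM, giving Km = 0.9737 − 0.808 = 0.166 µM.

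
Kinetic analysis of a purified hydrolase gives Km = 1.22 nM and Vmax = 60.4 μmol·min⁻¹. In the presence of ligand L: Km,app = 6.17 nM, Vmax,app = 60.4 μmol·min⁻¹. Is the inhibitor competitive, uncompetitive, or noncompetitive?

competitive

Km increases (1.22 → 6.17 nM) while Vmax is unchanged — the hallmark of competitive inhibition.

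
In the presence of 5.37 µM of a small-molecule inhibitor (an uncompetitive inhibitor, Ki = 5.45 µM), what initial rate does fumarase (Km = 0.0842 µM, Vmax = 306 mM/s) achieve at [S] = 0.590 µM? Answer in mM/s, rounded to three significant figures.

α = 1 + [I]/Ki = 1 + 5.37/5.45 = 1.985.
For an uncompetitive inhibitor, both parameters are divided by α, giving Vmax/α and Km/α: Km,app = 0.0424 µM, Vmax,app = 154 mM/s.
v = Vmax,app·[S]/(Km,app + [S]) = 154 × 0.590/(0.0424 + 0.590) = 144 mM/s.

144 mM/s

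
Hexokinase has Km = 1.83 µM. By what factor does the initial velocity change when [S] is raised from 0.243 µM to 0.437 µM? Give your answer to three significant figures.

1.64

The fractional saturations are [S]/(Km+[S]) = 0.243/2.073 = 0.1172 and 0.437/2.267 = 0.1928.
v₂/v₁ is just their ratio: 0.1928/0.1172 = 1.64.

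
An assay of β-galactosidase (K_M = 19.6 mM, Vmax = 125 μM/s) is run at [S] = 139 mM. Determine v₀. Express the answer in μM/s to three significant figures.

110 μM/s

v = Vmax·[S]/(Km + [S]) = 125 × 139 / (19.6 + 139)
  = 17380 / 158.6 = 110 μM/s.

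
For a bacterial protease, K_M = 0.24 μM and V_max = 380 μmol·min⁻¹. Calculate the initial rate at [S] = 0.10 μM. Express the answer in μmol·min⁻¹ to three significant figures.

v = Vmax·[S]/(Km + [S]) = 380 × 0.10 / (0.24 + 0.10)
  = 38.00 / 0.3400 = 112 μmol·min⁻¹.

112 μmol·min⁻¹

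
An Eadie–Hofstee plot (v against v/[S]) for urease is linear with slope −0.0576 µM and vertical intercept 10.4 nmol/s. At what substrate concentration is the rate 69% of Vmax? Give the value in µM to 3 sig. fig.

0.128 µM

The Eadie–Hofstee slope gives Km = 0.0576 µM (slope = −Km).
v/Vmax = [S]/(Km+[S]) = 0.69 ⇒ [S] = Km·0.69/(1−0.69) = 0.0576 × 2.226 = 0.128 µM.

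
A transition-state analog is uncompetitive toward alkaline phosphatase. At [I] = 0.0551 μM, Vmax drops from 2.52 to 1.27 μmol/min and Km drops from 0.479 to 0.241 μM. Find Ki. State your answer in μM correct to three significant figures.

0.0560 μM

Uncompetitive: Vmax,app = Vmax/α (and Km,app = Km/α) with α = 1 + [I]/Ki.
α = Vmax/Vmax,app = 2.52/1.27 = 1.984.
Ki = [I]/(α − 1) = 0.0551/0.9843 = 0.0560 μM.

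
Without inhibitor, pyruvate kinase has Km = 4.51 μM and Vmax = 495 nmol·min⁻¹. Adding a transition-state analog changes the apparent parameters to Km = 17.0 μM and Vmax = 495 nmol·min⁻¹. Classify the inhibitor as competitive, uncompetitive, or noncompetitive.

competitive

Km increases (4.51 → 17.0 μM) while Vmax is unchanged — the hallmark of competitive inhibition.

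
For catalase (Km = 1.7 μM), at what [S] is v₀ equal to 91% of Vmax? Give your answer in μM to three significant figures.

17.2 μM

v/Vmax = [S]/(Km+[S]) = 0.91, so [S] = Km·0.91/(1 − 0.91) = 1.7 × 10.11.
[S] = 17.2 μM.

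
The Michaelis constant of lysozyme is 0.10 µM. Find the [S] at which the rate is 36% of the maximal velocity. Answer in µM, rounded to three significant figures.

v/Vmax = [S]/(Km+[S]) = 0.36, so [S] = Km·0.36/(1 − 0.36) = 0.10 × 0.5625.
[S] = 0.0562 µM.

0.0562 µM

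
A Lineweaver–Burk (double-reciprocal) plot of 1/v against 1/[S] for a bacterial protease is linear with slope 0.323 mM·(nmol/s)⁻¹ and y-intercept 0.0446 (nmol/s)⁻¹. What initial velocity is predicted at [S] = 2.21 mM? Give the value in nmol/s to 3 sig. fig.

5.24 nmol/s

The y-intercept is 1/Vmax, so Vmax = 1/0.0446 = 22.4 nmol/s.
The slope is Km/Vmax, so Km = 0.323 × 22.4 = 7.24 mM.
Then v = 22.4 × 2.21/(7.24 + 2.21) = 5.24 nmol/s.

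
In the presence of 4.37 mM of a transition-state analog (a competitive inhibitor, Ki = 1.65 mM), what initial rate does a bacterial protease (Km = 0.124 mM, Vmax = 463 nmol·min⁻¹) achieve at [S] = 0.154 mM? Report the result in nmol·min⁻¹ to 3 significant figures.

118 nmol·min⁻¹

With α = 1 + [I]/Ki = 1 + 4.37/1.65 = 3.648, the competitive rate law is v = Vmax[S] / (αKm + [S]).
v = 463×0.154 / (3.648×0.124 + 0.154) = 71.30/0.6064 = 118 nmol·min⁻¹.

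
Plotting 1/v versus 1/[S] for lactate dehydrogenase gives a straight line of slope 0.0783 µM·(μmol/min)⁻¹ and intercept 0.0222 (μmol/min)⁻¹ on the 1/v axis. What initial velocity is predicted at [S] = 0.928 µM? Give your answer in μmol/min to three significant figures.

The y-intercept is 1/Vmax, so Vmax = 1/0.0222 = 45.0 μmol/min.
The slope is Km/Vmax, so Km = 0.0783 × 45.0 = 3.53 µM.
Then v = 45.0 × 0.928/(3.53 + 0.928) = 9.38 μmol/min.

9.38 μmol/min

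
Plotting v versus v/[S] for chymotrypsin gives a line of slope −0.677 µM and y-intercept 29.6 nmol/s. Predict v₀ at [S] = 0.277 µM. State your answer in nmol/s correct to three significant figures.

In the Eadie–Hofstee form v = Vmax − Km·(v/[S]), the slope is −Km and the intercept is Vmax, so Km = 0.677 µM and Vmax = 29.6 nmol/s.
v = 29.6 × 0.277/(0.677 + 0.277) = 8.59 nmol/s.

8.59 nmol/s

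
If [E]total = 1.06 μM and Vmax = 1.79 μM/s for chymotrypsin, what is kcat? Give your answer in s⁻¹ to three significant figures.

kcat = Vmax/[E]total = 1.79 μM/s / 1.06 μM = 1.69 s⁻¹.

1.69 s⁻¹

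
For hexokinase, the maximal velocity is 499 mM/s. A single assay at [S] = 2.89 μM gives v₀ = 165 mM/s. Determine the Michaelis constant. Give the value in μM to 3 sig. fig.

From v = Vmax[S]/(Km+[S]), Km = [S](Vmax − v)/v.
Km = 2.89 × (499 − 165) / 165 = 965.3/165 = 5.85 μM.

5.85 μM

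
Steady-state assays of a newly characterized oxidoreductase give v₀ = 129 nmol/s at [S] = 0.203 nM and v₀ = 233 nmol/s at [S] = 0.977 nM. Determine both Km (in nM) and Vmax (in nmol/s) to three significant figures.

From v = Vmax[S]/(Km+[S]), each point gives Vmax = v(Km+[S])/[S].
Equating: 129(Km+0.203)/0.203 = 233(Km+0.977)/0.977.
635.5·Km + 129 = 238.5·Km + 233, so (635.5 − 238.5)·Km = 233 − 129.
Km = 104.0/397.0 = 0.262 nM; then Vmax = 129(0.262+0.203)/0.203 = 295 nmol/s.

Km = 0.262 nM; Vmax = 295 nmol/s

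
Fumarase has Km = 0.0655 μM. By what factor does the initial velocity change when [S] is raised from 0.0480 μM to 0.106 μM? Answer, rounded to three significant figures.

Since Vmax cancels, v₂/v₁ = [S]₂(Km+[S]₁) / [S]₁(Km+[S]₂).
= 0.106×(0.0655+0.0480) / (0.0480×(0.0655+0.106)) = 0.01203/0.008232 = 1.46.

1.46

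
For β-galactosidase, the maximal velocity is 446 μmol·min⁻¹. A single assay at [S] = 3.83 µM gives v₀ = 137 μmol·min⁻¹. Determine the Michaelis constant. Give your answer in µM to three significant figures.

8.64 µM

From v = Vmax[S]/(Km+[S]), Km = [S](Vmax − v)/v.
Km = 3.83 × (446 − 137) / 137 = 1183/137 = 8.64 µM.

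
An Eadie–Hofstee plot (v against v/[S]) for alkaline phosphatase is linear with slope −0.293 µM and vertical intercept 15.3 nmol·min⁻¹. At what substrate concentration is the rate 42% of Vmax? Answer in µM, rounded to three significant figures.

The Eadie–Hofstee slope gives Km = 0.293 µM (slope = −Km).
v/Vmax = [S]/(Km+[S]) = 0.42 ⇒ [S] = Km·0.42/(1−0.42) = 0.293 × 0.7241 = 0.212 µM.

0.212 µM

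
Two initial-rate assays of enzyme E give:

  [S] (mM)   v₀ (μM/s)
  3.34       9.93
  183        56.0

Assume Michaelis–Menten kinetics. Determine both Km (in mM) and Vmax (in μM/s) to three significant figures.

Km = 17.3 mM; Vmax = 61.3 μM/s

In reciprocal form, 1/v = (Km/Vmax)·(1/[S]) + 1/Vmax. The two points give (1/[S], 1/v) = (0.2994, 0.1007) and (0.005464, 0.01786).
Slope = (0.1007 − 0.01786)/(0.2994 − 0.005464) = 0.2819; intercept = 0.1007 − 0.2819×0.2994 = 0.01632.
Vmax = 1/intercept = 61.3 μM/s; Km = slope × Vmax = 0.2819 × 61.3 = 17.3 mM.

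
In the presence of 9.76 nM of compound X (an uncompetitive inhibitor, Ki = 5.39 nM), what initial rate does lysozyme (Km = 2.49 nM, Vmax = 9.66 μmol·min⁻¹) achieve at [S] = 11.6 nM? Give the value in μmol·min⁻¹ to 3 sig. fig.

With α = 1 + [I]/Ki = 1 + 9.76/5.39 = 2.811, the uncompetitive rate law is v = (Vmax/α)·[S] / (Km/α + [S]).
v = (9.66/2.811)×11.6 / (2.49/2.811 + 11.6) = 39.87/12.49 = 3.19 μmol·min⁻¹.

3.19 μmol·min⁻¹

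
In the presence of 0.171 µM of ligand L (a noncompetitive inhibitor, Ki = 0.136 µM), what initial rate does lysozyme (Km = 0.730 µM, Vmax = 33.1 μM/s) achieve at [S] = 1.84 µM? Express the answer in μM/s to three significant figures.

α = 1 + [I]/Ki = 1 + 0.171/0.136 = 2.257.
For a noncompetitive inhibitor, Vmax is reduced to Vmax/α while Km is unchanged: Km,app = 0.730 µM, Vmax,app = 14.7 μM/s.
v = Vmax,app·[S]/(Km,app + [S]) = 14.7 × 1.84/(0.730 + 1.84) = 10.5 μM/s.

10.5 μM/s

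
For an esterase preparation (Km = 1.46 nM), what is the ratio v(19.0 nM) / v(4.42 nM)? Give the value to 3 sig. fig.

Since Vmax cancels, v₂/v₁ = [S]₂(Km+[S]₁) / [S]₁(Km+[S]₂).
= 19.0×(1.46+4.42) / (4.42×(1.46+19.0)) = 111.7/90.43 = 1.24.

1.24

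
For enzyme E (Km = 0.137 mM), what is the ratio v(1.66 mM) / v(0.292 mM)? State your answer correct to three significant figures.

1.36

Since Vmax cancels, v₂/v₁ = [S]₂(Km+[S]₁) / [S]₁(Km+[S]₂).
= 1.66×(0.137+0.292) / (0.292×(0.137+1.66)) = 0.7121/0.5247 = 1.36.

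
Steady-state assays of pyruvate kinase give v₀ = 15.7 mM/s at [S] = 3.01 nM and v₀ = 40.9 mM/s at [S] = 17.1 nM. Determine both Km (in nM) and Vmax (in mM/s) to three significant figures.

Km = 8.92 nM; Vmax = 62.2 mM/s

From v = Vmax[S]/(Km+[S]), each point gives Vmax = v(Km+[S])/[S].
Equating: 15.7(Km+3.01)/3.01 = 40.9(Km+17.1)/17.1.
5.216·Km + 15.7 = 2.392·Km + 40.9, so (5.216 − 2.392)·Km = 40.9 − 15.7.
Km = 25.20/2.824 = 8.92 nM; then Vmax = 15.7(8.92+3.01)/3.01 = 62.2 mM/s.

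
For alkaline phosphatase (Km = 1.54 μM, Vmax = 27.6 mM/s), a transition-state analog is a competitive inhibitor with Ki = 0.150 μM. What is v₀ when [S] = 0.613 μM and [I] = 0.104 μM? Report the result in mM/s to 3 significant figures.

5.25 mM/s

With α = 1 + [I]/Ki = 1 + 0.104/0.150 = 1.693, the competitive rate law is v = Vmax[S] / (αKm + [S]).
v = 27.6×0.613 / (1.693×1.54 + 0.613) = 16.92/3.221 = 5.25 mM/s.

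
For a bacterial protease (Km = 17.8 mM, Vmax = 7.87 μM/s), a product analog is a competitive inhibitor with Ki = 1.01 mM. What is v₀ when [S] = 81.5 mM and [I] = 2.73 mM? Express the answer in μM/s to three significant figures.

4.35 μM/s

α = 1 + [I]/Ki = 1 + 2.73/1.01 = 3.703.
For a competitive inhibitor, Vmax is unchanged and the apparent Km becomes α·Km: Km,app = 65.9 mM, Vmax,app = 7.87 μM/s.
v = Vmax,app·[S]/(Km,app + [S]) = 7.87 × 81.5/(65.9 + 81.5) = 4.35 μM/s.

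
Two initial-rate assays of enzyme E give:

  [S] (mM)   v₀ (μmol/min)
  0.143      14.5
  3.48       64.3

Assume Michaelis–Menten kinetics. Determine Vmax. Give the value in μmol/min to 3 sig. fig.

75.4 μmol/min

From v = Vmax[S]/(Km+[S]), each point gives Vmax = v(Km+[S])/[S].
Equating: 14.5(Km+0.143)/0.143 = 64.3(Km+3.48)/3.48.
101.4·Km + 14.5 = 18.48·Km + 64.3, so (101.4 − 18.48)·Km = 64.3 − 14.5.
Km = 49.80/82.92 = 0.601 mM; then Vmax = 14.5(0.601+0.143)/0.143 = 75.4 μmol/min.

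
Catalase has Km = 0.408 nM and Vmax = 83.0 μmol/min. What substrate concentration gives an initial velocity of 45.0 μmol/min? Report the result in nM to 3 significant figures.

0.483 nM

Rearranging v = Vmax[S]/(Km+[S]) gives [S] = Km·v/(Vmax − v).
[S] = 0.408 × 45.0 / (83.0 − 45.0) = 18.36/38.00 = 0.483 nM.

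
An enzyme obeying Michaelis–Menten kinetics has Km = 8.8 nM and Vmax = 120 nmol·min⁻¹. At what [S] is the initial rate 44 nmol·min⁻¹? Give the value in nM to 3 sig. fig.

5.09 nM

Rearranging v = Vmax[S]/(Km+[S]) gives [S] = Km·v/(Vmax − v).
[S] = 8.8 × 44 / (120 − 44) = 387.2/76.00 = 5.09 nM.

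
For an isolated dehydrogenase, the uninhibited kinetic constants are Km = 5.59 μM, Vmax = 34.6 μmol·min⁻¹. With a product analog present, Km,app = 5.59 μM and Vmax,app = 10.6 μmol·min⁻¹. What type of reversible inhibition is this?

Vmax decreases (34.6 → 10.6 μmol·min⁻¹) while Km is unchanged — pure noncompetitive inhibition.

noncompetitive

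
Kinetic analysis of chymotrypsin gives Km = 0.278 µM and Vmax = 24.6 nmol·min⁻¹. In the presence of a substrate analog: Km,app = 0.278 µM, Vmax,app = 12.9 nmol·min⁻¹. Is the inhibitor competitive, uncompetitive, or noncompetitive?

Vmax decreases (24.6 → 12.9 nmol·min⁻¹) while Km is unchanged — pure noncompetitive inhibition.

noncompetitive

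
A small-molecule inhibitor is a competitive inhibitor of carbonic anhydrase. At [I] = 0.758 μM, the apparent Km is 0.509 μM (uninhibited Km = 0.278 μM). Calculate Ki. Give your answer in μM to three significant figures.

0.912 μM

Competitive: Km,app = α·Km with α = 1 + [I]/Ki.
α = Km,app/Km = 0.509/0.278 = 1.831.
Since α = 1 + [I]/Ki, [I]/Ki = 1.831 − 1 = 0.8309 and Ki = 0.758/0.8309 = 0.912 μM.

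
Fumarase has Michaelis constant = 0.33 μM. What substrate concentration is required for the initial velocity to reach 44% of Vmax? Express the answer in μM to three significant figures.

v/Vmax = [S]/(Km+[S]) = 0.44, so [S] = Km·0.44/(1 − 0.44) = 0.33 × 0.7857.
[S] = 0.259 μM.

0.259 μM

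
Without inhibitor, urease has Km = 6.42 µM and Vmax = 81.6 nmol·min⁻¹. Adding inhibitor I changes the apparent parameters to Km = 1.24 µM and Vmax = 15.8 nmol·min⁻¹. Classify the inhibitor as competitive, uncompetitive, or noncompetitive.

Both Km and Vmax decrease by the same factor (~5.17-fold) — characteristic of uncompetitive inhibition.

uncompetitive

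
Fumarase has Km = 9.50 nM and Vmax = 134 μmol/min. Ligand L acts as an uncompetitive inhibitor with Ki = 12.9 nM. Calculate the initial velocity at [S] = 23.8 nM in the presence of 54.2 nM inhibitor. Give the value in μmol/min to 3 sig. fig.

With α = 1 + [I]/Ki = 1 + 54.2/12.9 = 5.202, the uncompetitive rate law is v = (Vmax/α)·[S] / (Km/α + [S]).
v = (134/5.202)×23.8 / (9.50/5.202 + 23.8) = 613.1/25.63 = 23.9 μmol/min.

23.9 μmol/min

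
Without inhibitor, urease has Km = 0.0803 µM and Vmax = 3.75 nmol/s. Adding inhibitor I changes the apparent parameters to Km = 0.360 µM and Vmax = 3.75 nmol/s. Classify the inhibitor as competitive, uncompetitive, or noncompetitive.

Km increases (0.0803 → 0.360 µM) while Vmax is unchanged — the hallmark of competitive inhibition.

competitive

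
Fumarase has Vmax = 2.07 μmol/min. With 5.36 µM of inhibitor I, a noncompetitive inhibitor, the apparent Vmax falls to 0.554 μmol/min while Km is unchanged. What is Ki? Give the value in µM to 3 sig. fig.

Noncompetitive: Vmax,app = Vmax/α with α = 1 + [I]/Ki.
α = Vmax/Vmax,app = 2.07/0.554 = 3.736.
Since α = 1 + [I]/Ki, [I]/Ki = 3.736 − 1 = 2.736 and Ki = 5.36/2.736 = 1.96 µM.

1.96 µM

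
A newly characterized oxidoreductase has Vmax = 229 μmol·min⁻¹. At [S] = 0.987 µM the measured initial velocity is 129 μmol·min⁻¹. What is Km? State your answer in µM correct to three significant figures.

0.765 µM

v/Vmax = 129/229 = 0.5633 = [S]/(Km+[S]).
So Km + [S] = [S]/0.5633 = 1.752 µM, giving Km = 1.752 − 0.987 = 0.765 µM.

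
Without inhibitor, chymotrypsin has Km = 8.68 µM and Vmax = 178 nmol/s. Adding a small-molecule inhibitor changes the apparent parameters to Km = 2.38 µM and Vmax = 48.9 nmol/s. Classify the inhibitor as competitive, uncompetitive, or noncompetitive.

Both Km and Vmax decrease by the same factor (~3.64-fold) — characteristic of uncompetitive inhibition.

uncompetitive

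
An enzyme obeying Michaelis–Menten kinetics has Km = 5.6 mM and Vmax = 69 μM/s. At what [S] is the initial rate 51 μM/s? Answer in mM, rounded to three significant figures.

Rearranging v = Vmax[S]/(Km+[S]) gives [S] = Km·v/(Vmax − v).
[S] = 5.6 × 51 / (69 − 51) = 285.6/18.00 = 15.9 mM.

15.9 mM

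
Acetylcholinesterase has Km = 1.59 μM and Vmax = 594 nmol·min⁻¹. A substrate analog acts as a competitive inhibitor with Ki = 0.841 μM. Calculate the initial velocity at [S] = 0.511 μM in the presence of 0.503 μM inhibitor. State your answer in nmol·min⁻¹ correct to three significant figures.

With α = 1 + [I]/Ki = 1 + 0.503/0.841 = 1.598, the competitive rate law is v = Vmax[S] / (αKm + [S]).
v = 594×0.511 / (1.598×1.59 + 0.511) = 303.5/3.052 = 99.5 nmol·min⁻¹.

99.5 nmol·min⁻¹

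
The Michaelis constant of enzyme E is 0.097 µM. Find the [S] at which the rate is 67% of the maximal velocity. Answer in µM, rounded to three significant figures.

v/Vmax = [S]/(Km+[S]) = 0.67, so [S] = Km·0.67/(1 − 0.67) = 0.097 × 2.030.
[S] = 0.197 µM.

0.197 µM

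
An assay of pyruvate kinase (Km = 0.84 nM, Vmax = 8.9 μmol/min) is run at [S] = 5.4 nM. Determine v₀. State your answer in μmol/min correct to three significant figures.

7.70 μmol/min

[S]/(Km+[S]) = 5.4/6.240 = 0.8654, the fractional saturation.
v = 0.8654 × Vmax = 0.8654 × 8.9 = 7.70 μmol/min.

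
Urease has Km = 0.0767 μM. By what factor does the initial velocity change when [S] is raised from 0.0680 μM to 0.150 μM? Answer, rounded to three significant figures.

The fractional saturations are [S]/(Km+[S]) = 0.0680/0.1447 = 0.4699 and 0.150/0.2267 = 0.6617.
v₂/v₁ is just their ratio: 0.6617/0.4699 = 1.41.

1.41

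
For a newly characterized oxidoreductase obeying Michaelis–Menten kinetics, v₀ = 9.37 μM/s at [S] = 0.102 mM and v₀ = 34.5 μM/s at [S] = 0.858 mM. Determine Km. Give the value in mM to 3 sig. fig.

0.487 mM

In reciprocal form, 1/v = (Km/Vmax)·(1/[S]) + 1/Vmax. The two points give (1/[S], 1/v) = (9.804, 0.1067) and (1.166, 0.02899).
Slope = (0.1067 − 0.02899)/(9.804 − 1.166) = 0.008999; intercept = 0.1067 − 0.008999×9.804 = 0.01850.
Vmax = 1/intercept = 54.1 μM/s; Km = slope × Vmax = 0.008999 × 54.1 = 0.487 mM.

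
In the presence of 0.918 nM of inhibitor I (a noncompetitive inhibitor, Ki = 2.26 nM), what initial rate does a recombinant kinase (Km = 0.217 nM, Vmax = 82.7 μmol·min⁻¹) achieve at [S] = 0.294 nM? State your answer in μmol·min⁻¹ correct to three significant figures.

With α = 1 + [I]/Ki = 1 + 0.918/2.26 = 1.406, the noncompetitive rate law is v = (Vmax/α)·[S] / (Km + [S]).
v = (82.7/1.406)×0.294 / (0.217 + 0.294) = 17.29/0.5110 = 33.8 μmol·min⁻¹.

33.8 μmol·min⁻¹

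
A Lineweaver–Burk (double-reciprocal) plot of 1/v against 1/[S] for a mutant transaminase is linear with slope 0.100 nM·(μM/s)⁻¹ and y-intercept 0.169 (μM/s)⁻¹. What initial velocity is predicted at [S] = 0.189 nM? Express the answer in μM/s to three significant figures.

The y-intercept is 1/Vmax, so Vmax = 1/0.169 = 5.92 μM/s.
The slope is Km/Vmax, so Km = 0.100 × 5.92 = 0.592 nM.
Then v = 5.92 × 0.189/(0.592 + 0.189) = 1.43 μM/s.

1.43 μM/s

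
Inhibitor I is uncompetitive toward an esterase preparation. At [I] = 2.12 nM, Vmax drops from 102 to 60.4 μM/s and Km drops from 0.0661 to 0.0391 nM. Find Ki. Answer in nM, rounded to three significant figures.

Uncompetitive: Vmax,app = Vmax/α (and Km,app = Km/α) with α = 1 + [I]/Ki.
α = Vmax/Vmax,app = 102/60.4 = 1.689.
Ki = [I]/(α − 1) = 2.12/0.6887 = 3.08 nM.

3.08 nM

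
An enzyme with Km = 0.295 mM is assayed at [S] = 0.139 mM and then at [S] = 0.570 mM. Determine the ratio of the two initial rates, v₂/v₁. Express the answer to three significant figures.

Since Vmax cancels, v₂/v₁ = [S]₂(Km+[S]₁) / [S]₁(Km+[S]₂).
= 0.570×(0.295+0.139) / (0.139×(0.295+0.570)) = 0.2474/0.1202 = 2.06.

2.06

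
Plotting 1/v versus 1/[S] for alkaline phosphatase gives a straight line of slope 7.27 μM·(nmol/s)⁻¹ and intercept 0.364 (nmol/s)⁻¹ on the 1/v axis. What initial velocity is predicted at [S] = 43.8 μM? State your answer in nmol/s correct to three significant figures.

The y-intercept is 1/Vmax, so Vmax = 1/0.364 = 2.75 nmol/s.
The slope is Km/Vmax, so Km = 7.27 × 2.75 = 20.0 μM.
Then v = 2.75 × 43.8/(20.0 + 43.8) = 1.89 nmol/s.

1.89 nmol/s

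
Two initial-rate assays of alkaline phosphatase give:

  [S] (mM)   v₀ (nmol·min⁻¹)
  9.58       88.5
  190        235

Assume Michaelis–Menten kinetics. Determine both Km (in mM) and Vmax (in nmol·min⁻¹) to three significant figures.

Km = 18.3 mM; Vmax = 258 nmol·min⁻¹

In reciprocal form, 1/v = (Km/Vmax)·(1/[S]) + 1/Vmax. The two points give (1/[S], 1/v) = (0.1044, 0.01130) and (0.005263, 0.004255).
Slope = (0.01130 − 0.004255)/(0.1044 − 0.005263) = 0.07107; intercept = 0.01130 − 0.07107×0.1044 = 0.003881.
Vmax = 1/intercept = 258 nmol·min⁻¹; Km = slope × Vmax = 0.07107 × 258 = 18.3 mM.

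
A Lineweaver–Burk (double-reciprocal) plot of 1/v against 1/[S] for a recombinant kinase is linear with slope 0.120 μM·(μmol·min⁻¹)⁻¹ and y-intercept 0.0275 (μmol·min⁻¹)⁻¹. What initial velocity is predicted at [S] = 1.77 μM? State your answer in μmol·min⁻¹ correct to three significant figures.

10.5 μmol·min⁻¹

The y-intercept is 1/Vmax, so Vmax = 1/0.0275 = 36.4 μmol·min⁻¹.
The slope is Km/Vmax, so Km = 0.120 × 36.4 = 4.36 μM.
Then v = 36.4 × 1.77/(4.36 + 1.77) = 10.5 μmol·min⁻¹.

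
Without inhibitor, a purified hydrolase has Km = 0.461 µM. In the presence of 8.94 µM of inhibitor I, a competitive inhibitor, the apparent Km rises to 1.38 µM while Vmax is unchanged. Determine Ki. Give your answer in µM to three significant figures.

4.48 µM

Competitive: Km,app = α·Km with α = 1 + [I]/Ki.
α = Km,app/Km = 1.38/0.461 = 2.993.
Since α = 1 + [I]/Ki, [I]/Ki = 2.993 − 1 = 1.993 and Ki = 8.94/1.993 = 4.48 µM.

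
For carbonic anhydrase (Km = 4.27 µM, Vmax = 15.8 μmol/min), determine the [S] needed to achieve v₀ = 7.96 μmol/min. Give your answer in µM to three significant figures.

Rearranging v = Vmax[S]/(Km+[S]) gives [S] = Km·v/(Vmax − v).
[S] = 4.27 × 7.96 / (15.8 − 7.96) = 33.99/7.840 = 4.34 µM.

4.34 µM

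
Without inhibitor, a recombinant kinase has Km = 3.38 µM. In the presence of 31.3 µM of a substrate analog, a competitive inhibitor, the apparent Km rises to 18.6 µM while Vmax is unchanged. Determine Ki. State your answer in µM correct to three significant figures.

6.95 µM

Competitive: Km,app = α·Km with α = 1 + [I]/Ki.
α = Km,app/Km = 18.6/3.38 = 5.503.
Ki = [I]/(α − 1) = 31.3/4.503 = 6.95 µM.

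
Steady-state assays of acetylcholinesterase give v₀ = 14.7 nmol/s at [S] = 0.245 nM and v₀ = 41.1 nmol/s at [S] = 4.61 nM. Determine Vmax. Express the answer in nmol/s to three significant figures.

In reciprocal form, 1/v = (Km/Vmax)·(1/[S]) + 1/Vmax. The two points give (1/[S], 1/v) = (4.082, 0.06803) and (0.2169, 0.02433).
Slope = (0.06803 − 0.02433)/(4.082 − 0.2169) = 0.01131; intercept = 0.06803 − 0.01131×4.082 = 0.02188.
Vmax = 1/intercept = 45.7 nmol/s; Km = slope × Vmax = 0.01131 × 45.7 = 0.517 nM.

45.7 nmol/s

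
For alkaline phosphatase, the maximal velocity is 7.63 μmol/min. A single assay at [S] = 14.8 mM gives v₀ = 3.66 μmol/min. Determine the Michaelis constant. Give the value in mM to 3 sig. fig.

16.1 mM

From v = Vmax[S]/(Km+[S]), Km = [S](Vmax − v)/v.
Km = 14.8 × (7.63 − 3.66) / 3.66 = 58.76/3.66 = 16.1 mM.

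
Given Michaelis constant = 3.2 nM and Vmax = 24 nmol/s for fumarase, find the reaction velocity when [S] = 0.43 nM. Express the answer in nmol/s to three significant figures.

v = Vmax·[S]/(Km + [S]) = 24 × 0.43 / (3.2 + 0.43)
  = 10.32 / 3.630 = 2.84 nmol/s.

2.84 nmol/s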